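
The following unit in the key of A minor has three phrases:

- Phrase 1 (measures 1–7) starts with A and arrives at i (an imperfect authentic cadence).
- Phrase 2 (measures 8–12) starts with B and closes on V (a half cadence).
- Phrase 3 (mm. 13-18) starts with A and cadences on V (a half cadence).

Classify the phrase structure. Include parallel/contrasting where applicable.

phrase group

The final phrase closes with a half cadence, which is not stronger than the preceding half cadence; the 3 phrases lack an overall antecedent–consequent design and so form a phrase group.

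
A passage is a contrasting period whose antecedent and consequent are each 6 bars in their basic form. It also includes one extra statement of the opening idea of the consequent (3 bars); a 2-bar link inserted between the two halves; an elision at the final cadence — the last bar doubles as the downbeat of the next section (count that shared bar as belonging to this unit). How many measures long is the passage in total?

17 measures

Basic contrasting period: 6 + 6 = 12 bars.
12 (basic form) + 3 (extra statement) + 2 (link) = 17.
The elision shares a bar with the next section but does not change this unit's count.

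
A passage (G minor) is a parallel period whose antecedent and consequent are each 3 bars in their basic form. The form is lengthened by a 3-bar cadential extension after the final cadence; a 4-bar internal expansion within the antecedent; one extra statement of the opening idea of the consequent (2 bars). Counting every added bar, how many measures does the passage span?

Basic parallel period: 3 + 3 = 6 bars.
6 (basic form) + 3 (cadential extension) + 4 (internal expansion) + 2 (extra statement) = 15.

15 measures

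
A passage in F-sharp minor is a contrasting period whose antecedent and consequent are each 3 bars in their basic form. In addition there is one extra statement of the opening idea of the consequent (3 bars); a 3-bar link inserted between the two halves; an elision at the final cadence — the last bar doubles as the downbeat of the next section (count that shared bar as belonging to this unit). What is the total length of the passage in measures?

12 measures

Basic contrasting period: 3 + 3 = 6 bars.
6 (basic form) + 3 (extra statement) + 3 (link) = 12.
The elision shares a bar with the next section but does not change this unit's count.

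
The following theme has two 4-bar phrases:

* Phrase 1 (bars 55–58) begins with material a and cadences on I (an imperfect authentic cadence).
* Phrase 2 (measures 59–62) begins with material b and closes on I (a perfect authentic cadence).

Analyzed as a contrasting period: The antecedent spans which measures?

The antecedent is the phrase ending with the weaker cadence (imperfect authentic cadence, phrase 1) and the consequent the one ending more conclusively (perfect authentic cadence, phrase 2); the antecedent is mm. 55–58.

measures 55–58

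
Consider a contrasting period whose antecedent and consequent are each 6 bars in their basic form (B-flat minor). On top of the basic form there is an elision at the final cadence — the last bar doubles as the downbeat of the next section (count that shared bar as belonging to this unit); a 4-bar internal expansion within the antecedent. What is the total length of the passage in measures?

Basic contrasting period: 6 + 6 = 12 bars.
12 (basic form) + 4 (internal expansion) = 16.
The elision shares a bar with the next section but does not change this unit's count.

16 measures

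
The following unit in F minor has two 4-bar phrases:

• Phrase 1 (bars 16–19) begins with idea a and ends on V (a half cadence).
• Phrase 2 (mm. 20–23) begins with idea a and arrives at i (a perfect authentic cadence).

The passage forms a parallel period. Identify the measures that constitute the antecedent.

The antecedent is the phrase ending with the weaker cadence (half cadence, phrase 1) and the consequent the one ending more conclusively (perfect authentic cadence, phrase 2); the antecedent is mm. 16–19.

measures 16–19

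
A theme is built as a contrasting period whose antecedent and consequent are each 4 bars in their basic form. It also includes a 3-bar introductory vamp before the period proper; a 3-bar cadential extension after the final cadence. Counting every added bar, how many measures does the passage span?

14 measures

Basic contrasting period: 4 + 4 = 8 bars.
8 (basic form) + 3 (introduction) + 3 (cadential extension) = 14.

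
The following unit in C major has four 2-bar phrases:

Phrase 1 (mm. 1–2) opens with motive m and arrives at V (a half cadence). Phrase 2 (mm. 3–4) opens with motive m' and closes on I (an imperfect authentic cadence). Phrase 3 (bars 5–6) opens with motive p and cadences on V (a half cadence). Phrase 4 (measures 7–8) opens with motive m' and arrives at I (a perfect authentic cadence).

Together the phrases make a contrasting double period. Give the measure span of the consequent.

measures 5–8

In a double period the first pair of phrases (ending imperfect authentic cadence) is the large antecedent and the second pair (ending perfect authentic cadence) is the large consequent; the consequent is measures 5–8.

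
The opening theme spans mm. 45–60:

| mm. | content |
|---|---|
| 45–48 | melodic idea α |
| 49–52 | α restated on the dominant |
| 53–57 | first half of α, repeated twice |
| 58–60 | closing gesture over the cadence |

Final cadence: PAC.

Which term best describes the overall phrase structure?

sentence

Basic idea (mm. 45–48) + its repetition (mm. 49–52) form the presentation; fragmentation and cadence (bars 53–60) form the continuation — the 16-bar whole is a sentence.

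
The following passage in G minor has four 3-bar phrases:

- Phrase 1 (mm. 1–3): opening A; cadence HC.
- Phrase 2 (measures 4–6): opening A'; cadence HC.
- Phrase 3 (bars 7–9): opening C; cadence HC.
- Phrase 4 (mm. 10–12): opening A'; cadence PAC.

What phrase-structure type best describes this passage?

Four phrases in two halves: the first half (mm. 1–6) ends with a half cadence, the second (bars 7-12) with a perfect authentic cadence — a large antecedent–consequent pair, i.e. a double period.
Phrase 3 begins with different material from phrase 1, making it contrasting.

contrasting double period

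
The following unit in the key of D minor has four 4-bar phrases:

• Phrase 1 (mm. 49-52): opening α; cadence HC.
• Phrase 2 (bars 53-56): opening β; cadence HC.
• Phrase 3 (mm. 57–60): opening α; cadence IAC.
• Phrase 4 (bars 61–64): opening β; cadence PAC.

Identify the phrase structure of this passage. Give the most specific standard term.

parallel double period

Four phrases in two halves: the first half (mm. 49–56) ends with a half cadence, the second (measures 57–64) with a perfect authentic cadence — a large antecedent–consequent pair, i.e. a double period.
Phrase 3 begins with the same material as phrase 1, making it parallel.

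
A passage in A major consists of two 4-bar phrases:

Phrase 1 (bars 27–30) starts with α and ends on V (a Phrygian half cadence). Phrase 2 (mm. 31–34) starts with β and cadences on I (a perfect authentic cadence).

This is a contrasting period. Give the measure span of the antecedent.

The phrase ending with the weaker cadence (Phrygian half cadence) is the antecedent; the one ending more conclusively (perfect authentic cadence) is the consequent. The antecedent is measures 27–30.

measures 27–30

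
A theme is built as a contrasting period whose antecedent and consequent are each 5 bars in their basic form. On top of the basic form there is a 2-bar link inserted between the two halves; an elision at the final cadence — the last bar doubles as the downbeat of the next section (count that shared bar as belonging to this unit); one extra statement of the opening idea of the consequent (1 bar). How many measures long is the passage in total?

Basic contrasting period: 5 + 5 = 10 bars.
10 (basic form) + 2 (link) + 1 (extra statement) = 13.
The elision shares a bar with the next section but does not change this unit's count.

13 measures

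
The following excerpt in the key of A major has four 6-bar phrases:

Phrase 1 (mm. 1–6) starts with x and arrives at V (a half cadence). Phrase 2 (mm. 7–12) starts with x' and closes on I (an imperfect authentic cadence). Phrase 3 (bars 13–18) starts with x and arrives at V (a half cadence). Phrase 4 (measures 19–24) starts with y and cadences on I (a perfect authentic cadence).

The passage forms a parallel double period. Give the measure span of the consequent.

measures 13–24

In a double period the first pair of phrases (ending imperfect authentic cadence) is the large antecedent and the second pair (ending perfect authentic cadence) is the large consequent; the consequent is measures 13–24.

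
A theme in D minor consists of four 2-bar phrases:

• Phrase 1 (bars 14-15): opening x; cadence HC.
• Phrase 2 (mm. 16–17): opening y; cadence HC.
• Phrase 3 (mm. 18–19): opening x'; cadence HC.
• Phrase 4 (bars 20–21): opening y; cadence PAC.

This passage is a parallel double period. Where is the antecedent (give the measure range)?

In a double period the four phrases pair into a large antecedent (phrases 1–2, ending half cadence) and a large consequent (phrases 3–4, ending perfect authentic cadence). The antecedent spans bars 14-17.

measures 14–17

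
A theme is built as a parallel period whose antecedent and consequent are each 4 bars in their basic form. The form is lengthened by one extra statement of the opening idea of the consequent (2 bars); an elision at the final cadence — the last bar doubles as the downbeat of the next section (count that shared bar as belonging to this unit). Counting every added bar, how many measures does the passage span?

Basic parallel period: 4 + 4 = 8 bars.
8 (basic form) + 2 (extra statement) = 10.
The elision shares a bar with the next section but does not change this unit's count.

10 measures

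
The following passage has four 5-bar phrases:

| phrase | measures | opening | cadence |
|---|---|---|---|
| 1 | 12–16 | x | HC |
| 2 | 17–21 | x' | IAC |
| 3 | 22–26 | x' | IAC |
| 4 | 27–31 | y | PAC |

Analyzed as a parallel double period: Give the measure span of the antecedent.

measures 12–21

In a double period the four phrases pair into a large antecedent (phrases 1–2, ending imperfect authentic cadence) and a large consequent (phrases 3–4, ending perfect authentic cadence). The antecedent spans mm. 12–21.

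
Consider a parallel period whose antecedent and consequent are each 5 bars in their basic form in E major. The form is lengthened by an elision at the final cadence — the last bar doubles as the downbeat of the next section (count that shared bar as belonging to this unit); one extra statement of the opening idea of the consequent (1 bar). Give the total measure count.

11 measures

Basic parallel period: 5 + 5 = 10 bars.
10 (basic form) + 1 (extra statement) = 11.
The elision shares a bar with the next section but does not change this unit's count.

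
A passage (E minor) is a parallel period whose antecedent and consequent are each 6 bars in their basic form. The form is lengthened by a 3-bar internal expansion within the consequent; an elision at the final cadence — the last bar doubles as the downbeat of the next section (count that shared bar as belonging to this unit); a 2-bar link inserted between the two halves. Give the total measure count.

17 measures

Basic parallel period: 6 + 6 = 12 bars.
12 (basic form) + 3 (internal expansion) + 2 (link) = 17.
The elision shares a bar with the next section but does not change this unit's count.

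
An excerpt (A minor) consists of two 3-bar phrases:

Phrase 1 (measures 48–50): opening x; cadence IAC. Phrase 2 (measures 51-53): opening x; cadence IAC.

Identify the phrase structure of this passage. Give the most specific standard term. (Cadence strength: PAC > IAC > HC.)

Both phrases have the same opening (x) and the same cadence (imperfect authentic cadence): the second is a restatement, not a consequent, so this is a repeated phrase rather than a period.

repeated phrase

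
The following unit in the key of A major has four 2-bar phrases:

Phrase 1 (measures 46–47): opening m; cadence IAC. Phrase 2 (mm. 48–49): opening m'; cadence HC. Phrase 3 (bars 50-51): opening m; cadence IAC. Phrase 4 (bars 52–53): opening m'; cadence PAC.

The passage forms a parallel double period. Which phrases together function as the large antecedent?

In a double period the first pair of phrases (ending half cadence) is the large antecedent and the second pair (ending perfect authentic cadence) is the large consequent; the antecedent is phrases 1 and 2.

phrases 1 and 2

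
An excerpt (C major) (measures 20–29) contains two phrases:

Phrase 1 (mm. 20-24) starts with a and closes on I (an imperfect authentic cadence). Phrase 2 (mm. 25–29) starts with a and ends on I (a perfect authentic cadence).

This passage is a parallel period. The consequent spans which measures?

measures 25–29

The antecedent is the phrase ending with the weaker cadence (imperfect authentic cadence, phrase 1) and the consequent the one ending more conclusively (perfect authentic cadence, phrase 2); the consequent is bars 25-29.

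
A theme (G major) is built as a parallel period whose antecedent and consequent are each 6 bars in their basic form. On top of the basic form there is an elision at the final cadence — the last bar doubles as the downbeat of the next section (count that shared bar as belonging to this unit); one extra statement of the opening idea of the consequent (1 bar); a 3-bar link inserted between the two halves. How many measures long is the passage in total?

Basic parallel period: 6 + 6 = 12 bars.
12 (basic form) + 1 (extra statement) + 3 (link) = 16.
The elision shares a bar with the next section but does not change this unit's count.

16 measures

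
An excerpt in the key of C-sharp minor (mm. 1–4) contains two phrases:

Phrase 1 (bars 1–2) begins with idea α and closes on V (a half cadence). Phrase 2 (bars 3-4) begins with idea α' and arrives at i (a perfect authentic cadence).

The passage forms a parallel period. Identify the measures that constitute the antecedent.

measures 1–2

The antecedent is the phrase ending with the weaker cadence (half cadence, phrase 1) and the consequent the one ending more conclusively (perfect authentic cadence, phrase 2); the antecedent is mm. 1–2.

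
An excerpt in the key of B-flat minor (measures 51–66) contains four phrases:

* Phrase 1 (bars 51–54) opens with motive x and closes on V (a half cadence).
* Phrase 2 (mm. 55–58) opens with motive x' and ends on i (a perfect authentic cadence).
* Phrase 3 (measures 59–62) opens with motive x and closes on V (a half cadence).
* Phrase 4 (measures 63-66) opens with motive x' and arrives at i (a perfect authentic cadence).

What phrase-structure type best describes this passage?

repeated period

The cadence pattern HC–PAC–HC–PAC is weak–strong twice, and phrases 3–4 restate phrases 1–2: a period heard twice, not a double period (which would end weakly at phrase 2).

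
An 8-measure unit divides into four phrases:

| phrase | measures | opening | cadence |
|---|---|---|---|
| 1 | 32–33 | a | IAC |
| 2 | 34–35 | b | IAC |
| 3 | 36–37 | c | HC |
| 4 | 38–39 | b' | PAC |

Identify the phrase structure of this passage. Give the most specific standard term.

Four phrases in two halves: the first half (mm. 32–35) ends with an imperfect authentic cadence, the second (mm. 36–39) with a perfect authentic cadence — a large antecedent–consequent pair, i.e. a double period.
Phrase 3 begins with different material from phrase 1, making it contrasting.

contrasting double period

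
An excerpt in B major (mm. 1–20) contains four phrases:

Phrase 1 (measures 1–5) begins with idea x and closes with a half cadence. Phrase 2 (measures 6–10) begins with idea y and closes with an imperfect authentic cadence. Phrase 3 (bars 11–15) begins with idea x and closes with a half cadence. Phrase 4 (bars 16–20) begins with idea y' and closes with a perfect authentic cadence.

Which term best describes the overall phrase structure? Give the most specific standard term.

Four phrases in two halves: the first half (measures 1-10) ends with an imperfect authentic cadence, the second (mm. 11–20) with a perfect authentic cadence — a large antecedent–consequent pair, i.e. a double period.
Phrase 3 begins with the same material as phrase 1, making it parallel.

parallel double period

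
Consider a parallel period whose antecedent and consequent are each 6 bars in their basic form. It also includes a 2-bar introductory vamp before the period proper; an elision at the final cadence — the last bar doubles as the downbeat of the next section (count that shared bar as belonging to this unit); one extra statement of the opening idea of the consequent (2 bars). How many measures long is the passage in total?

16 measures

Basic parallel period: 6 + 6 = 12 bars.
12 (basic form) + 2 (introduction) + 2 (extra statement) = 16.
The elision shares a bar with the next section but does not change this unit's count.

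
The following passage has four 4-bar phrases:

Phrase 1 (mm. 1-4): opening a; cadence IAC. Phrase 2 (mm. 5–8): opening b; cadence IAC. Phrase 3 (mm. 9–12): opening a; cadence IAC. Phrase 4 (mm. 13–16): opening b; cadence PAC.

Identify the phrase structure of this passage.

Four phrases in two halves: the first half (mm. 1–8) ends with an imperfect authentic cadence, the second (measures 9–16) with a perfect authentic cadence — a large antecedent–consequent pair, i.e. a double period.
Phrase 3 begins with the same material as phrase 1, making it parallel.

parallel double period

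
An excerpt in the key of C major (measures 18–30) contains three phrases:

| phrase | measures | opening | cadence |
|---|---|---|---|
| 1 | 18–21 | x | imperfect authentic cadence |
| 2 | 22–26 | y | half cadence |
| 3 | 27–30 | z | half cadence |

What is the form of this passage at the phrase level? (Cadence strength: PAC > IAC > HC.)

The final phrase closes with a half cadence, which is not stronger than the preceding half cadence; the 3 phrases lack an overall antecedent–consequent design and so form a phrase group.

phrase group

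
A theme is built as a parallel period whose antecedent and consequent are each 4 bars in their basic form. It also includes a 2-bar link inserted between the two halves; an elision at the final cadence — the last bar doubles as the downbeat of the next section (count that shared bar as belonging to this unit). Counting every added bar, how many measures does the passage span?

Basic parallel period: 4 + 4 = 8 bars.
8 (basic form) + 2 (link) = 10.
The elision shares a bar with the next section but does not change this unit's count.

10 measures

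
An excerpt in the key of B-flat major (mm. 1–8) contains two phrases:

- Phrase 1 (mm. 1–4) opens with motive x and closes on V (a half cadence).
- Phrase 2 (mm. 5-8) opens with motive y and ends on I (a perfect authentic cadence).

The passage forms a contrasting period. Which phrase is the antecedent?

phrase 1

The phrase ending with the weaker cadence (half cadence) is the antecedent; the one ending more conclusively (perfect authentic cadence) is the consequent. The antecedent is phrase 1.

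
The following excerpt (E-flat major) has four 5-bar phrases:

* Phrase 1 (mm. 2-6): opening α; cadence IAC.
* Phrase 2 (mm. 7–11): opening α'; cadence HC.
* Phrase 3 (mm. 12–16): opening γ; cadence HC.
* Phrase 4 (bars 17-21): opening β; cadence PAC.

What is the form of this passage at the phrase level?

contrasting double period

Four phrases in two halves: the first half (mm. 2-11) ends with a half cadence, the second (mm. 12-21) with a perfect authentic cadence — a large antecedent–consequent pair, i.e. a double period.
Phrase 3 begins with different material from phrase 1, making it contrasting.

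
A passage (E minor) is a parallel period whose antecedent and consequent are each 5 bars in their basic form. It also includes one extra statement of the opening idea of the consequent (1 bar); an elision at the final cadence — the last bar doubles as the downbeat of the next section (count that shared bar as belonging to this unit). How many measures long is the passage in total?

11 measures

Basic parallel period: 5 + 5 = 10 bars.
10 (basic form) + 1 (extra statement) = 11.
The elision shares a bar with the next section but does not change this unit's count.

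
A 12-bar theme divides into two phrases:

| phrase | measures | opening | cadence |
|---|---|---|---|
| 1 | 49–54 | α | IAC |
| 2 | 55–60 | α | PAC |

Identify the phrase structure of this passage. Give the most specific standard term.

parallel period

Phrase 1 ends with an imperfect authentic cadence (weaker) and phrase 2 with a perfect authentic cadence (stronger): antecedent + consequent = a period.
The two phrases open with the same material (α / α), so the period is parallel.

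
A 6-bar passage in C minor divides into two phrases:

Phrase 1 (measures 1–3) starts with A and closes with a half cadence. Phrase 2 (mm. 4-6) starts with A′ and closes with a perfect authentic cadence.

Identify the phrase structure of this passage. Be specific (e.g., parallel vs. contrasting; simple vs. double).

parallel period

Phrase 1 ends with a half cadence (weaker) and phrase 2 with a perfect authentic cadence (stronger): antecedent + consequent = a period.
The two phrases open with the same material (A / A′), so the period is parallel.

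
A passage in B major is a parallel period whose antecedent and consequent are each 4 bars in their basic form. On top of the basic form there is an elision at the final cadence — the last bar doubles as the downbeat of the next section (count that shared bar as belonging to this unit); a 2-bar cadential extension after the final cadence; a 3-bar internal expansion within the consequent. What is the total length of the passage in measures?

Basic parallel period: 4 + 4 = 8 bars.
8 (basic form) + 2 (cadential extension) + 3 (internal expansion) = 13.
The elision shares a bar with the next section but does not change this unit's count.

13 measures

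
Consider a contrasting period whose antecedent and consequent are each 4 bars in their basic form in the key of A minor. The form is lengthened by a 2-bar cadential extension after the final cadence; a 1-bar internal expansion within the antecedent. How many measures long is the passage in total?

11 measures

Basic contrasting period: 4 + 4 = 8 bars.
8 (basic form) + 2 (cadential extension) + 1 (internal expansion) = 11.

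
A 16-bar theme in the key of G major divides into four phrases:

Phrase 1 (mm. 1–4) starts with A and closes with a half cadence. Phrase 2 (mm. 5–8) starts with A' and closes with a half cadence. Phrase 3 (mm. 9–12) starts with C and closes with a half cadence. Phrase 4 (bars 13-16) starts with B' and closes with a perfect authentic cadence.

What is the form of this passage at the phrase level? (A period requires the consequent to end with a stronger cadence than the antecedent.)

Four phrases in two halves: the first half (mm. 1–8) ends with a half cadence, the second (mm. 9-16) with a perfect authentic cadence — a large antecedent–consequent pair, i.e. a double period.
Phrase 3 begins with different material from phrase 1, making it contrasting.

contrasting double period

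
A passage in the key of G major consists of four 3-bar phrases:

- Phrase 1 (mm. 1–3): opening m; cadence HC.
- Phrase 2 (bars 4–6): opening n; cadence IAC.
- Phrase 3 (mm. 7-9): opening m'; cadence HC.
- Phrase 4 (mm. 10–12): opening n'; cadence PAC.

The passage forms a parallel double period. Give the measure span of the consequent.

In a double period the first pair of phrases (ending imperfect authentic cadence) is the large antecedent and the second pair (ending perfect authentic cadence) is the large consequent; the consequent is measures 7–12.

measures 7–12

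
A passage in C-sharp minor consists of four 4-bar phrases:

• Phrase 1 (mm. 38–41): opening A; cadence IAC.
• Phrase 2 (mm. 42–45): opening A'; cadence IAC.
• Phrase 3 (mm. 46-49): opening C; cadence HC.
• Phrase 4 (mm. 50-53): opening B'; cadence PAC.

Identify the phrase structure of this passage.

contrasting double period

Four phrases in two halves: the first half (mm. 38-45) ends with an imperfect authentic cadence, the second (measures 46–53) with a perfect authentic cadence — a large antecedent–consequent pair, i.e. a double period.
Phrase 3 begins with different material from phrase 1, making it contrasting.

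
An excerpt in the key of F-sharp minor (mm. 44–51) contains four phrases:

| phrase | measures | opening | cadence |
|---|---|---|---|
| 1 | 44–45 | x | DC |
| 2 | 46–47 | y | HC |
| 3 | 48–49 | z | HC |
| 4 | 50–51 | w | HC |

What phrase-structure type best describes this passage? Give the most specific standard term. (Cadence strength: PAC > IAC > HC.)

phrase group

Phrase 4 ends with a half cadence, no stronger than phrase 2's half cadence, so the four phrases do not form a double period; nor do phrases 3–4 duplicate 1–2, so it is not a repeated period. With no phrase reaching a conclusive cadence, the passage is a phrase group.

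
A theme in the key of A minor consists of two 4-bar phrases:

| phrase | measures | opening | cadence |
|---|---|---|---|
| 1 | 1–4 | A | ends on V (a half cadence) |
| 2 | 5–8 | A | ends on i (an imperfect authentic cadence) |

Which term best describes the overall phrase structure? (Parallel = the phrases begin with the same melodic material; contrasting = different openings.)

parallel period

Phrase 1 ends with a half cadence (weaker) and phrase 2 with an imperfect authentic cadence (stronger): antecedent + consequent = a period.
The two phrases open with the same material (A / A), so the period is parallel.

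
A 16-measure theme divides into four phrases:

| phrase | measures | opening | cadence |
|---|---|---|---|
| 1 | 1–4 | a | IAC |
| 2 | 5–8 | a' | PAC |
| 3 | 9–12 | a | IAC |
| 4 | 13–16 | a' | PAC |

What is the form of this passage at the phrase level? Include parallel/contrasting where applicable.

The cadence pattern IAC–PAC–IAC–PAC is weak–strong twice, and phrases 3–4 restate phrases 1–2: a period heard twice, not a double period (which would end weakly at phrase 2).

repeated period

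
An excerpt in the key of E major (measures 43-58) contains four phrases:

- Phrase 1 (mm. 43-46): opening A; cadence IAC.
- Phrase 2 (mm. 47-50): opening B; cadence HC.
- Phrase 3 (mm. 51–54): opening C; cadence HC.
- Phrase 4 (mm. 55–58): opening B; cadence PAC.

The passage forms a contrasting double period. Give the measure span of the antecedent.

In a double period the first pair of phrases (ending half cadence) is the large antecedent and the second pair (ending perfect authentic cadence) is the large consequent; the antecedent is measures 43–50.

measures 43–50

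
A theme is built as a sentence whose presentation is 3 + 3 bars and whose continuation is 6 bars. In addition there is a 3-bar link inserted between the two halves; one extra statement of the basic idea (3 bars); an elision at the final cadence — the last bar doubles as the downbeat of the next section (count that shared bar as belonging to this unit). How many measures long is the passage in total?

18 measures

Basic sentence: 3 + 3 + 6 = 12 bars.
12 (basic form) + 3 (link) + 3 (extra statement) = 18.
The elision shares a bar with the next section but does not change this unit's count.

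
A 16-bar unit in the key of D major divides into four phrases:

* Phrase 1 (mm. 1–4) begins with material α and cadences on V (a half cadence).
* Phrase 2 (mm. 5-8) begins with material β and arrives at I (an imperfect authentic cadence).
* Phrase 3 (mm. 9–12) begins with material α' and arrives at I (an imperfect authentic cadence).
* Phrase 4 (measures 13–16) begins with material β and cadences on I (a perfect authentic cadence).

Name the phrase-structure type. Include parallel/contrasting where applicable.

Four phrases in two halves: the first half (bars 1–8) ends with an imperfect authentic cadence, the second (measures 9–16) with a perfect authentic cadence — a large antecedent–consequent pair, i.e. a double period.
Phrase 3 begins with the same material as phrase 1, making it parallel.

parallel double period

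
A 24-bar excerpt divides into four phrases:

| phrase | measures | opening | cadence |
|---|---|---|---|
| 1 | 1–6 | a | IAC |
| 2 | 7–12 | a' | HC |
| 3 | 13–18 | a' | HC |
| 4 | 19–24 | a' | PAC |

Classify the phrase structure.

Four phrases in two halves: the first half (mm. 1-12) ends with a half cadence, the second (mm. 13-24) with a perfect authentic cadence — a large antecedent–consequent pair, i.e. a double period.
Phrase 3 begins with the same material as phrase 1, making it parallel.

parallel double period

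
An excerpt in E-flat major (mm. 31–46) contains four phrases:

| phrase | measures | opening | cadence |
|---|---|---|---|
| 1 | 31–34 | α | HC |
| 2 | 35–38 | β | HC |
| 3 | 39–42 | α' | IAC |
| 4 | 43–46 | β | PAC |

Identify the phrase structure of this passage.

Four phrases in two halves: the first half (measures 31-38) ends with a half cadence, the second (mm. 39-46) with a perfect authentic cadence — a large antecedent–consequent pair, i.e. a double period.
Phrase 3 begins with the same material as phrase 1, making it parallel.

parallel double period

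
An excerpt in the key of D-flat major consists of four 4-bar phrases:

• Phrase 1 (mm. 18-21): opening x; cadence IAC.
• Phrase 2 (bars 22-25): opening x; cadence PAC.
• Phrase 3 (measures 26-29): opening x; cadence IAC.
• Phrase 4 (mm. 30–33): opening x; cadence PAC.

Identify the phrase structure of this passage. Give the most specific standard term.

repeated period

The cadence pattern IAC–PAC–IAC–PAC is weak–strong twice, and phrases 3–4 restate phrases 1–2: a period heard twice, not a double period (which would end weakly at phrase 2).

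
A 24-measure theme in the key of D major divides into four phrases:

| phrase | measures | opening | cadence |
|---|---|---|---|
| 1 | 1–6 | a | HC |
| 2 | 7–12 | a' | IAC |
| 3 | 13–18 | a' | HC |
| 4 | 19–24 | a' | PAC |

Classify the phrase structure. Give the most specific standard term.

Four phrases in two halves: the first half (mm. 1–12) ends with an imperfect authentic cadence, the second (mm. 13–24) with a perfect authentic cadence — a large antecedent–consequent pair, i.e. a double period.
Phrase 3 begins with the same material as phrase 1, making it parallel.

parallel double period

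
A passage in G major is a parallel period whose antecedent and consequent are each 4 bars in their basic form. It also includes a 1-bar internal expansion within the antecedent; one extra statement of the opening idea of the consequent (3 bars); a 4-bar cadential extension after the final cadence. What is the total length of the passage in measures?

16 measures

Basic parallel period: 4 + 4 = 8 bars.
8 (basic form) + 1 (internal expansion) + 3 (extra statement) + 4 (cadential extension) = 16.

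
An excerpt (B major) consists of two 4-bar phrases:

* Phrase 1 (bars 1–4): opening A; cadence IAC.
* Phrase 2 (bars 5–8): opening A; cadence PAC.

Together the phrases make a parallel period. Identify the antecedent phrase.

phrase 1

The phrase ending with the weaker cadence (imperfect authentic cadence) is the antecedent; the one ending more conclusively (perfect authentic cadence) is the consequent. The antecedent is phrase 1.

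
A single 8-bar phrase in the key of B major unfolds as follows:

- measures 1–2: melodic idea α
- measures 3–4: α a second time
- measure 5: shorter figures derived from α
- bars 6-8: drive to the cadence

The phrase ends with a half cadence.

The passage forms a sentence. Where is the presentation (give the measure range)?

measures 1–4

The presentation of a sentence is the basic idea (mm. 1-2) plus its repetition (mm. 3–4); the presentation is therefore mm. 1–4.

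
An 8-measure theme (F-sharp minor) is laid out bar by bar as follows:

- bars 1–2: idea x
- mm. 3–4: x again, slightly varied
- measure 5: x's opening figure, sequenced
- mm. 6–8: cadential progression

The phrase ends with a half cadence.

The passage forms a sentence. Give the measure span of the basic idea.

The presentation of a sentence is the basic idea (mm. 1–2) plus its repetition (mm. 3–4); the basic idea is therefore measures 1-2.

measures 1–2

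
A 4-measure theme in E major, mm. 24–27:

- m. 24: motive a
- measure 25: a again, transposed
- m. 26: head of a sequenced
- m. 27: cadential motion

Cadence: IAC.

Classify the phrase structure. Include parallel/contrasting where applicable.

sentence

Basic idea (m. 24) + its repetition (m. 25) form the presentation; fragmentation and cadence (mm. 26–27) form the continuation — the 4-bar whole is a sentence.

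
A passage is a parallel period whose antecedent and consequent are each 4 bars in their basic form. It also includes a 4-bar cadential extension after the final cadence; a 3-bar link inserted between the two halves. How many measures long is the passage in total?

15 measures

Basic parallel period: 4 + 4 = 8 bars.
8 (basic form) + 4 (cadential extension) + 3 (link) = 15.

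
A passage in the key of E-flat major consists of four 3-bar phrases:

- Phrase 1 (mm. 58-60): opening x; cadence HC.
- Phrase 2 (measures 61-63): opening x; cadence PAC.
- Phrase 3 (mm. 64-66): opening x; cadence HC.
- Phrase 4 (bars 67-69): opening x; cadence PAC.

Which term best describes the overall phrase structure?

repeated period

The cadence pattern HC–PAC–HC–PAC is weak–strong twice, and phrases 3–4 restate phrases 1–2: a period heard twice, not a double period (which would end weakly at phrase 2).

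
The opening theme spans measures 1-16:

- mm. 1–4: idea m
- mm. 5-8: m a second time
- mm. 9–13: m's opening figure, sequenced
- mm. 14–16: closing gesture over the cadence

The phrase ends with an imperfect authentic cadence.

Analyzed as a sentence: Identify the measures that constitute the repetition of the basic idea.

The presentation of a sentence is the basic idea (mm. 1–4) plus its repetition (measures 5–8); the repetition of the basic idea is therefore mm. 5–8.

measures 5–8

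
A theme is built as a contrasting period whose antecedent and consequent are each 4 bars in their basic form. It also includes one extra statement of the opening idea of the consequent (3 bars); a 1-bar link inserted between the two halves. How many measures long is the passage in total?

12 measures

Basic contrasting period: 4 + 4 = 8 bars.
8 (basic form) + 3 (extra statement) + 1 (link) = 12.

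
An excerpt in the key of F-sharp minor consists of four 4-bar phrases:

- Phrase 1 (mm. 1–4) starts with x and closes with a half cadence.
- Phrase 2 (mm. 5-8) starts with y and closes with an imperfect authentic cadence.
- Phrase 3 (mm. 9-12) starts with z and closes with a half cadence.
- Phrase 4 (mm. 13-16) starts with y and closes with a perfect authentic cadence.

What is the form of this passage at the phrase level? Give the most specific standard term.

contrasting double period

Four phrases in two halves: the first half (bars 1–8) ends with an imperfect authentic cadence, the second (bars 9-16) with a perfect authentic cadence — a large antecedent–consequent pair, i.e. a double period.
Phrase 3 begins with different material from phrase 1, making it contrasting.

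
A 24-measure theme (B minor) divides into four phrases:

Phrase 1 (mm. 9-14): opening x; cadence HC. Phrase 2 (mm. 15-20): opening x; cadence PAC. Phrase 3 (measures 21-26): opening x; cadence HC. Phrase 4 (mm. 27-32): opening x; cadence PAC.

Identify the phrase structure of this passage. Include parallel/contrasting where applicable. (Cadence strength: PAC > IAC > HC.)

The cadence pattern HC–PAC–HC–PAC is weak–strong twice, and phrases 3–4 restate phrases 1–2: a period heard twice, not a double period (which would end weakly at phrase 2).

repeated period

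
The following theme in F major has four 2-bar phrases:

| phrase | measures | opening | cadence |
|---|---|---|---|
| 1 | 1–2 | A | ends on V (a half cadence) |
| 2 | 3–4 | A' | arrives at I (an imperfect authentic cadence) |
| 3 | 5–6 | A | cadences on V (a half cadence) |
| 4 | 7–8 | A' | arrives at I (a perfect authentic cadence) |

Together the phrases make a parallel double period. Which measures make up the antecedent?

In a double period the first pair of phrases (ending imperfect authentic cadence) is the large antecedent and the second pair (ending perfect authentic cadence) is the large consequent; the antecedent is measures 1–4.

measures 1–4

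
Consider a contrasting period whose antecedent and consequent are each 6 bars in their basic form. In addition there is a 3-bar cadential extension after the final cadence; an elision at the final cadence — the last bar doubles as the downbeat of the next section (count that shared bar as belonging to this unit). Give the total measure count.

Basic contrasting period: 6 + 6 = 12 bars.
12 (basic form) + 3 (cadential extension) = 15.
The elision shares a bar with the next section but does not change this unit's count.

15 measures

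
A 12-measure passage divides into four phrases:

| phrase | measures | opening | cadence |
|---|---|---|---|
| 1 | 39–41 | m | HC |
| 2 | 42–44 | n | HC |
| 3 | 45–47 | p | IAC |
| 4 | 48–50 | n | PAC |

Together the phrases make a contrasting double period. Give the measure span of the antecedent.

measures 39–44

In a double period the first pair of phrases (ending half cadence) is the large antecedent and the second pair (ending perfect authentic cadence) is the large consequent; the antecedent is measures 39–44.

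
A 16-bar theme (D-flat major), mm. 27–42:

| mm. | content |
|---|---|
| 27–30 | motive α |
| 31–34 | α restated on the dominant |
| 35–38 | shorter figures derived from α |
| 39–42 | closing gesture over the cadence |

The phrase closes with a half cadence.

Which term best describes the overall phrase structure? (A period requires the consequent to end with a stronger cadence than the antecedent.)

Basic idea (bars 27-30) + its repetition (mm. 31–34) form the presentation; fragmentation and cadence (measures 35–42) form the continuation — the 16-bar whole is a sentence.

sentence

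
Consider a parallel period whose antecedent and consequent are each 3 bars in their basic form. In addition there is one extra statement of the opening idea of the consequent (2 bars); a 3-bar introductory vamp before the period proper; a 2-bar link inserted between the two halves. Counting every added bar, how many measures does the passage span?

Basic parallel period: 3 + 3 = 6 bars.
6 (basic form) + 2 (extra statement) + 3 (introduction) + 2 (link) = 13.

13 measures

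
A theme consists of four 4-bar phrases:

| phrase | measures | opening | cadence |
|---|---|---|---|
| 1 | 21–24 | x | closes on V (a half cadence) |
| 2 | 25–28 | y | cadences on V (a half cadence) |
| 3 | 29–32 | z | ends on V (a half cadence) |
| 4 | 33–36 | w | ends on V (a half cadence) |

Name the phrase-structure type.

Phrase 4 ends with a half cadence, no stronger than phrase 2's half cadence, so the four phrases do not form a double period; nor do phrases 3–4 duplicate 1–2, so it is not a repeated period. With no phrase reaching a conclusive cadence, the passage is a phrase group.

phrase group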